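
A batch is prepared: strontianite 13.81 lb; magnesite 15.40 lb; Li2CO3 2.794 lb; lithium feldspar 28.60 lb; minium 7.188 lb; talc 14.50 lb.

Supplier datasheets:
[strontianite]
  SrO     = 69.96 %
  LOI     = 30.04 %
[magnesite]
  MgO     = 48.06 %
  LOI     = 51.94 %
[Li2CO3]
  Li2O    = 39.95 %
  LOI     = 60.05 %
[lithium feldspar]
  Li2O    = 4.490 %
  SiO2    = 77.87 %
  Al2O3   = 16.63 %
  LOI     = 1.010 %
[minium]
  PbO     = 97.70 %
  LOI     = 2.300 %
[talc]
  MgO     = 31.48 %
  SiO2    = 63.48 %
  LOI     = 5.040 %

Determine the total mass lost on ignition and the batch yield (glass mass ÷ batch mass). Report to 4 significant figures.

LOI loss = 15.01 lb; glass = 67.28 lb; yield = 81.76%

The whole derivation holds full precision through every step — in-progress results are shown, with 4-significant-figure rounding, across the worked steps — every reported result is rounded a single time; all derived quantities are re-derived at exact precision (the totals, yield, LOI, the six compositions, net glass mass) using the weight values on 67.28 lb of glass as given in the question or the answer.
Loss on ignition, line by line:
  strontianite: 13.81 × 0.3004 = 4.149 lb
  magnesite: 15.40 × 0.5194 = 7.999 lb
  Li2CO3: 2.794 × 0.6005 = 1.678 lb
  lithium feldspar: 28.60 × 0.01010 = 0.2889 lb
  minium: 7.188 × 0.02300 = 0.1653 lb
  talc: 14.50 × 0.05040 = 0.7308 lb
Total LOI = 15.01 lb
Glass = batch − LOI = 82.29 − 15.01 = 67.28 lb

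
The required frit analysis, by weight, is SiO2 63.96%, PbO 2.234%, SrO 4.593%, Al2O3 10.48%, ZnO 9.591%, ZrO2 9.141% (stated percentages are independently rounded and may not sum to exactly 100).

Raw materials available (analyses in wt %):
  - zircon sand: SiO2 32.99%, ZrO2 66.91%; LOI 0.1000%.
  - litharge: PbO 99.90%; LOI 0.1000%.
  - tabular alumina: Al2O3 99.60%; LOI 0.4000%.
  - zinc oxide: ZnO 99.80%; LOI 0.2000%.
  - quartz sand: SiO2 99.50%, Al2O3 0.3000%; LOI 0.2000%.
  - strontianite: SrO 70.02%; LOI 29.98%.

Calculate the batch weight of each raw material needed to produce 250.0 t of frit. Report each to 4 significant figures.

Batch per 250.0 t frit:
  zircon sand: 34.15 t
  litharge: 5.591 t
  tabular alumina: 25.86 t
  zinc oxide: 24.03 t
  quartz sand: 149.4 t
  strontianite: 16.40 t
Total batch = 255.4 t; LOI loss = 5.407 t; yield = 97.88%

In-progress results are printed rounded off to 4 significant digits as written; the working math maintains exact precision at every stage — a single rounding completes every reported figure — the derived quantities (yield, ignition loss, glass mass, six oxide percentages, totals) are carried starting from the weights per 250.0 t of glass in full precision exactly as shown in question or answer.
Per-oxide target masses for 250.0 t frit:
  SiO2: 63.96% × 250.0 = 159.9 t
  PbO: 2.234% × 250.0 = 5.585 t
  SrO: 4.593% × 250.0 = 11.48 t
  Al2O3: 10.48% × 250.0 = 26.20 t
  ZnO: 9.591% × 250.0 = 23.98 t
  ZrO2: 9.141% × 250.0 = 22.85 t
Oxide-by-oxide audit applying the batch weights above, for the quoted basis mass (summed amounts equal target values given rounding of the digits):
  SiO2: 34.15·0.3299 + 149.4·0.9950 = 159.9 t (target 159.9 t)
  PbO: 5.591·0.9990 = 5.585 t (target 5.585 t)
  SrO: 16.40·0.7002 = 11.48 t (target 11.48 t)
  Al2O3: 25.86·0.9960 + 149.4·0.003000 = 26.20 t (target 26.20 t)
  ZnO: 24.03·0.9980 = 23.98 t (target 23.98 t)
  ZrO2: 34.15·0.6691 = 22.85 t (target 22.85 t)
Mass balance on the glass: total charge less LOI = 250.0 t (oxide target masses add up to 250.0 t; stated basis 250.0 t — a pure rounding effect).
Total batch = Σ batch = 255.4 t; the LOI term Σ batch·LOI equals 5.407 t; as yield: glass ÷ batch → 97.88%.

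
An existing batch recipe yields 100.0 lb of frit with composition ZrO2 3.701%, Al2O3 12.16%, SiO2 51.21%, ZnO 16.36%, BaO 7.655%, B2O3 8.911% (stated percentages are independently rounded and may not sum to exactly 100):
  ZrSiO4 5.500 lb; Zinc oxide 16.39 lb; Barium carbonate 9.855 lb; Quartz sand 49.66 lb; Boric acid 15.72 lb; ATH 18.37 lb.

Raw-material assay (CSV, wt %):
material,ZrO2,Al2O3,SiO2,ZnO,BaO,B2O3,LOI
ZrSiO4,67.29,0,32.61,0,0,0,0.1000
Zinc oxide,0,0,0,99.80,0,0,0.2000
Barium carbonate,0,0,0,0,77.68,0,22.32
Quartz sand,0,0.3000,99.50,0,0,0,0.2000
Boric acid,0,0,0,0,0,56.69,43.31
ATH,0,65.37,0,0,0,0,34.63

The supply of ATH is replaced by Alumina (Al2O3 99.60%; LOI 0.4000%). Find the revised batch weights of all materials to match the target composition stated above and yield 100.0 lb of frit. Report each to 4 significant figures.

The whole derivation maintains exact precision all the way through. Intermediates are shown rounded to 4 significant digits in the working; every reported figure is rounded just once — derived quantities (totals, the six compositions, the yield, net glass mass, ignition loss) are rebuilt at full float precision starting from the weights per 100.0 lb of glass, as set out in question or answer.
Target masses of each oxide per 100.0 lb frit:
  ZrO2: 3.701% × 100.0 = 3.701 lb
  Al2O3: 12.16% × 100.0 = 12.16 lb
  SiO2: 51.21% × 100.0 = 51.21 lb
  ZnO: 16.36% × 100.0 = 16.36 lb
  BaO: 7.655% × 100.0 = 7.655 lb
  B2O3: 8.911% × 100.0 = 8.911 lb
Checking each oxide sum per the reported batch figures, versus the basis set out (delivered sums recover each target exact up to rounding of places):
  ZrO2: 5.500·0.6729 = 3.701 lb (target 3.701 lb)
  Al2O3: 49.66·0.003000 + 12.06·0.9960 = 12.16 lb (target 12.16 lb)
  SiO2: 5.500·0.3261 + 49.66·0.9950 = 51.21 lb (target 51.21 lb)
  ZnO: 16.39·0.9980 = 16.36 lb (target 16.36 lb)
  BaO: 9.855·0.7768 = 7.655 lb (target 7.655 lb)
  B2O3: 15.72·0.5669 = 8.912 lb (target 8.911 lb)
Consistency of the glass mass: the batch minus its LOI: 99.99 lb (targets for the oxides total 100.0 lb; basis as stated: 100.0 lb — any gap is answer rounding).
Total batch = Σ batch = 109.2 lb; LOI removed, Σ of batch·LOI: 9.194 lb; as yield: glass ÷ batch → 91.58%.

Revised batch per 100.0 lb frit:
  ZrSiO4: 5.500 lb
  Zinc oxide: 16.39 lb
  Barium carbonate: 9.855 lb
  Quartz sand: 49.66 lb
  Boric acid: 15.72 lb
  Alumina: 12.06 lb
Total batch = 109.2 lb; LOI loss = 9.194 lb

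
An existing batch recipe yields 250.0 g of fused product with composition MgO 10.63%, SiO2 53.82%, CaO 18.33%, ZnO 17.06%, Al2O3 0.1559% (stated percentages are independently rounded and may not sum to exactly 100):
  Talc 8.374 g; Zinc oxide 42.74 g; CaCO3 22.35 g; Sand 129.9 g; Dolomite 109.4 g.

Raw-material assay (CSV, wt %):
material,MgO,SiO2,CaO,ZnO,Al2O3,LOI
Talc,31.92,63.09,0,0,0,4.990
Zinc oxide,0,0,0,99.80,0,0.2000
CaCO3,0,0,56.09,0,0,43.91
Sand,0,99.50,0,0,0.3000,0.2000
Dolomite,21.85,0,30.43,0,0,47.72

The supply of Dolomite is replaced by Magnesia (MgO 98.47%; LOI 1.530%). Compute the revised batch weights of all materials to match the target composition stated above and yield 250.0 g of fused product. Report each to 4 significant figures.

Revised batch per 250.0 g fused product:
  Talc: 8.374 g
  Zinc oxide: 42.74 g
  CaCO3: 81.70 g
  Sand: 129.9 g
  Magnesia: 24.27 g
Total batch = 287.0 g; LOI loss = 37.01 g

In-progress results are displayed, with 4-significant-figure rounding, in the working. The working math maintains full precision from first step to last — a single rounding completes every reported value — all derived quantities, which include net glass mass, five oxide percentages, LOI, totals, yield, are computed at full precision, as written in the problem or the answer, using the weight values for 250.0 g of glass.
Target masses of each oxide per 250.0 g fused product:
  MgO: 10.63% × 250.0 = 26.58 g
  SiO2: 53.82% × 250.0 = 134.6 g
  CaO: 18.33% × 250.0 = 45.82 g
  ZnO: 17.06% × 250.0 = 42.65 g
  Al2O3: 0.1559% × 250.0 = 0.3898 g
A balance pass over the oxides, from the weights as reported, at the basis given (each sum matches its target mass given rounding of the digits):
  MgO: 8.374·0.3192 + 24.27·0.9847 = 26.57 g (target 26.58 g)
  SiO2: 8.374·0.6309 + 129.9·0.9950 = 134.5 g (target 134.6 g)
  CaO: 81.70·0.5609 = 45.83 g (target 45.82 g)
  ZnO: 42.74·0.9980 = 42.65 g (target 42.65 g)
  Al2O3: 129.9·0.003000 = 0.3897 g (target 0.3898 g)
Consistency of the glass mass: batch Σ − ignition loss = 250.0 g (per-oxide target masses sum to 250.0 g; the stated basis being 250.0 g — deltas are rounding alone).
Total batch = Σ batch = 287.0 g; Σ batch·LOI gives LOI loss = 37.01 g; yield, glass over the total, = 87.10%.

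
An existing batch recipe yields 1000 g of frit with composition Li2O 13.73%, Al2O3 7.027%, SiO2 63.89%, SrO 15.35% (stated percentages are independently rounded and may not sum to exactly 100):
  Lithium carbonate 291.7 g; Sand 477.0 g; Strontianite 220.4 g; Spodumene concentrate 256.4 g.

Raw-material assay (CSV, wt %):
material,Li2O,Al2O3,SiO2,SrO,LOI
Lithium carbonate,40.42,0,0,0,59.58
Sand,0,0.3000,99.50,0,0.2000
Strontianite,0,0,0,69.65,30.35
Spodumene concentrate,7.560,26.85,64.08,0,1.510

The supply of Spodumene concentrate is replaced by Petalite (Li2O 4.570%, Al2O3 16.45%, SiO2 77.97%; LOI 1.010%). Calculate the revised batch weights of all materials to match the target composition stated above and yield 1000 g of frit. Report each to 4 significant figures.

The whole derivation keeps full float precision throughout — in-progress results are displayed, rounded to four significant figures, in the working; a single rounding yields each reported figure; the derived quantities, including glass mass, totals, four oxide percentages, LOI, yield, are re-derived starting from the weights for 1000 g of glass in full precision, as written in the problem or answer text.
Target oxide masses per 1000 g frit:
  Li2O: 13.73% × 1000 = 137.3 g
  Al2O3: 7.027% × 1000 = 70.27 g
  SiO2: 63.89% × 1000 = 638.9 g
  SrO: 15.35% × 1000 = 153.5 g
Balance tally, oxide-wise, per the reported batch figures, relative to the basis at hand (oxide sums agree with the targets once rounding is allowed for):
  Li2O: 292.0·0.4042 + 421.5·0.04570 = 137.3 g (target 137.3 g)
  Al2O3: 311.8·0.003000 + 421.5·0.1645 = 70.27 g (target 70.27 g)
  SiO2: 311.8·0.9950 + 421.5·0.7797 = 638.9 g (target 638.9 g)
  SrO: 220.4·0.6965 = 153.5 g (target 153.5 g)
Mass balance on the glass: the batch minus its LOI: 1000 g (oxide target masses add up to 1000 g; stated basis 1000 g — a pure rounding effect).
Batch total: Σ batch = 1246 g; ignition loss, Σ(batch × LOI) = 245.7 g; as yield: glass ÷ batch → 80.27%.

Revised batch per 1000 g frit:
  Lithium carbonate: 292.0 g
  Sand: 311.8 g
  Strontianite: 220.4 g
  Petalite: 421.5 g
Total batch = 1246 g; LOI loss = 245.7 g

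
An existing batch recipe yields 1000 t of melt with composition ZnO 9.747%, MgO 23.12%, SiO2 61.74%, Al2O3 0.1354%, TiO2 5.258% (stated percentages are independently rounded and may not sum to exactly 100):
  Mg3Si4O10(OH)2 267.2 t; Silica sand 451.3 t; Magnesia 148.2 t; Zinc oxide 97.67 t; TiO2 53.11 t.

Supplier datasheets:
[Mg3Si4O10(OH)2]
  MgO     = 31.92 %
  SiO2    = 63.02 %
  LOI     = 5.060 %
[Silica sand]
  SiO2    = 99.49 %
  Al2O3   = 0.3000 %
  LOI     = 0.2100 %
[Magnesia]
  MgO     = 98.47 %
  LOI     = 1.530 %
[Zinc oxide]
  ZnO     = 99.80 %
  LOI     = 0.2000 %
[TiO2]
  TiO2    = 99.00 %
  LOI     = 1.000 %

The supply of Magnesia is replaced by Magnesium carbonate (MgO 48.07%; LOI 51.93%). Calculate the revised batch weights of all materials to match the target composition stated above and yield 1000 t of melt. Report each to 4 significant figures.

Exact precision is maintained through the solve. Values along the way are rounded to 4 significant figures when displayed. Each reported value is rounded a single time. The derived quantities (ignition loss, the five compositions, net glass mass, totals, yield) are re-derived from the weighed amounts per 1000 t of glass at exact precision, as they appear in the problem or answer text.
Oxide mass targets, per 1000 t melt:
  ZnO: 9.747% × 1000 = 97.47 t
  MgO: 23.12% × 1000 = 231.2 t
  SiO2: 61.74% × 1000 = 617.4 t
  Al2O3: 0.1354% × 1000 = 1.354 t
  TiO2: 5.258% × 1000 = 52.58 t
A balance pass over the oxides, from the weights as reported, versus the basis set out (sum by sum, the targets are met up to rounding of the answer):
  ZnO: 97.67·0.9980 = 97.47 t (target 97.47 t)
  MgO: 267.2·0.3192 + 303.6·0.4807 = 231.2 t (target 231.2 t)
  SiO2: 267.2·0.6302 + 451.3·0.9949 = 617.4 t (target 617.4 t)
  Al2O3: 451.3·0.003000 = 1.354 t (target 1.354 t)
  TiO2: 53.11·0.9900 = 52.58 t (target 52.58 t)
Auditing the glass mass value: net batch after ignition = 1000 t (the Σ of target masses is 1000 t; against the stated basis, 1000 t — differing by rounding only).
Adding the batch up: Σ batch = 1173 t; LOI removed, Σ of batch·LOI: 172.9 t; as yield: glass ÷ batch → 85.26%.

Revised batch per 1000 t melt:
  Mg3Si4O10(OH)2: 267.2 t
  Silica sand: 451.3 t
  Magnesium carbonate: 303.6 t
  Zinc oxide: 97.67 t
  TiO2: 53.11 t
Total batch = 1173 t; LOI loss = 172.9 t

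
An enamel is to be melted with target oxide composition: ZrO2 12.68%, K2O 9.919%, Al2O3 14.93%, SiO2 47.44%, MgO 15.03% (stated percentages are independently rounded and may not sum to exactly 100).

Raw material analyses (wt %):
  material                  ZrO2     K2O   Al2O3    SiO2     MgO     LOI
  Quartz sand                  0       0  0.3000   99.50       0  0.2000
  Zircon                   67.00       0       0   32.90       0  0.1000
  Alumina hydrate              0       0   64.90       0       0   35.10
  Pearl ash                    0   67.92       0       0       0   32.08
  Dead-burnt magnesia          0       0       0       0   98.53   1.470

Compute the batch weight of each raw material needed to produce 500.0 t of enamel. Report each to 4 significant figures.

Values along the way are shown with 4-significant-figure rounding when written out. All internal work holds exact precision through the solve; every reported figure is rounded exactly once. The derived quantities (the totals, five oxide percentages, glass mass, LOI, the yield) are carried at full precision using the weight values per 500.0 t of glass as quoted within either problem or answer.
Oxide mass targets, per 500.0 t enamel:
  ZrO2: 12.68% × 500.0 = 63.40 t
  K2O: 9.919% × 500.0 = 49.60 t
  Al2O3: 14.93% × 500.0 = 74.65 t
  SiO2: 47.44% × 500.0 = 237.2 t
  MgO: 15.03% × 500.0 = 75.15 t
Per-oxide balance check from the weights as reported, per the basis as stated (sums match the target masses inside rounding margins):
  ZrO2: 94.63·0.6700 = 63.40 t (target 63.40 t)
  K2O: 73.02·0.6792 = 49.60 t (target 49.60 t)
  Al2O3: 207.1·0.003000 + 114.1·0.6490 = 74.67 t (target 74.65 t)
  SiO2: 207.1·0.9950 + 94.63·0.3290 = 237.2 t (target 237.2 t)
  MgO: 76.27·0.9853 = 75.15 t (target 75.15 t)
Glass mass check: batch Σ − ignition loss = 500.0 t (summing oxide targets gives 500.0 t; versus the stated basis of 500.0 t — any gap is answer rounding).
Adding the batch up: Σ batch = 565.1 t; ignition loss, Σ(batch × LOI) = 65.10 t; glass ÷ batch gives a yield of 88.48%.

Batch per 500.0 t enamel:
  Quartz sand: 207.1 t
  Zircon: 94.63 t
  Alumina hydrate: 114.1 t
  Pearl ash: 73.02 t
  Dead-burnt magnesia: 76.27 t
Total batch = 565.1 t; LOI loss = 65.10 t; yield = 88.48%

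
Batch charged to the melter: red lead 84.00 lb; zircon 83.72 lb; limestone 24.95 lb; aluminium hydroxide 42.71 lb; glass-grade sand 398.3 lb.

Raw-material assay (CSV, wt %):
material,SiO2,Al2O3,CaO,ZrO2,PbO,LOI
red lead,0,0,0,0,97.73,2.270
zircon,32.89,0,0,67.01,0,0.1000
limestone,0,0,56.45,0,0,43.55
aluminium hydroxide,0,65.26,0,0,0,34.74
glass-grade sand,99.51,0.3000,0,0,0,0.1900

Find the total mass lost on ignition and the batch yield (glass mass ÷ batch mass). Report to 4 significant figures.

Values along the way are shown, rounded to 4 significant digits, in the working; all arithmetic maintains full precision all the way through; each reported number includes exactly one rounding. All derived quantities are carried using the weight values per 605.2 lb of glass in full precision (ignition loss, the five compositions, the totals, yield, glass mass), as quoted within problem or answer.
Ignition loss by material:
  red lead: 84.00 × 0.02270 = 1.907 lb
  zircon: 83.72 × 0.001000 = 0.08372 lb
  limestone: 24.95 × 0.4355 = 10.87 lb
  aluminium hydroxide: 42.71 × 0.3474 = 14.84 lb
  glass-grade sand: 398.3 × 0.001900 = 0.7568 lb
Total LOI = 28.45 lb
Glass = batch − LOI = 633.7 − 28.45 = 605.2 lb

LOI loss = 28.45 lb; glass = 605.2 lb; yield = 95.51%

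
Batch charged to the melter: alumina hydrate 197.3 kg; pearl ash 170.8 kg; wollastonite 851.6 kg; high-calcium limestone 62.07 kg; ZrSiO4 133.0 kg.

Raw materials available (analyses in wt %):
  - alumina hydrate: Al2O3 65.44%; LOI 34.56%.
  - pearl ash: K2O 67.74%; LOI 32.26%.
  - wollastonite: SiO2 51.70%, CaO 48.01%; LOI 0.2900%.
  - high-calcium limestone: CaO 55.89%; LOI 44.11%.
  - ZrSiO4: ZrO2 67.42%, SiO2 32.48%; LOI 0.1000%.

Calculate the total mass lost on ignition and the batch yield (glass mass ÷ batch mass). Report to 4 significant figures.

Intermediates are displayed rounded to four significant digits as written — full precision is held end to end. Every reported number undergoes a single rounding; derived quantities, which include the yield, the five compositions, ignition loss, net glass mass, the totals, are recomputed at full float precision, as quoted within the question or the answer, starting from the weights per 1262 kg of glass.
Material-by-material LOI:
  alumina hydrate: 197.3 × 0.3456 = 68.19 kg
  pearl ash: 170.8 × 0.3226 = 55.10 kg
  wollastonite: 851.6 × 0.002900 = 2.470 kg
  high-calcium limestone: 62.07 × 0.4411 = 27.38 kg
  ZrSiO4: 133.0 × 0.001000 = 0.1330 kg
Total LOI = 153.3 kg
Glass = batch − LOI = 1415 − 153.3 = 1262 kg

LOI loss = 153.3 kg; glass = 1262 kg; yield = 89.17%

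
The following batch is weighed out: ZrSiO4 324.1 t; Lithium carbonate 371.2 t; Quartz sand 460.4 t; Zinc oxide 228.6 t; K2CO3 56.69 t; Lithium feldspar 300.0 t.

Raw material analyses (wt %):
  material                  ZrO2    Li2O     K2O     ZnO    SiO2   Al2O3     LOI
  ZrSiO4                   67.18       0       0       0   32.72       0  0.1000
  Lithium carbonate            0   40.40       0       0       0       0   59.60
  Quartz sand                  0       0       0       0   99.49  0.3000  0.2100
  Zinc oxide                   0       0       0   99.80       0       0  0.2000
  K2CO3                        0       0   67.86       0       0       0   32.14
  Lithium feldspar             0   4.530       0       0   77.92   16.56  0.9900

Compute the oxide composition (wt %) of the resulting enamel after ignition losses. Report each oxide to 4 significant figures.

Glass mass = 1497 t (batch 1741 − LOI 244.2).
Composition: ZrO2 14.55%, Li2O 10.93%, K2O 2.570%, ZnO 15.24%, SiO2 53.30%, Al2O3 3.411%

Each numeric step keeps full float precision at every stage. Intermediates are shown, rounded to four significant digits, at each printed step. Every reported figure includes exactly one rounding — all derived quantities, which include glass mass, totals, yield, ignition loss, the six compositions, are carried at full precision, precisely as stated by problem or answer, from the batch weights at 1497 t of glass.
Oxide masses out of the charge:
  ZrO2: 324.1·0.6718 = 217.7 t
  Li2O: 371.2·0.4040 + 300.0·0.04530 = 163.6 t
  K2O: 56.69·0.6786 = 38.47 t
  ZnO: 228.6·0.9980 = 228.1 t
  SiO2: 324.1·0.3272 + 460.4·0.9949 + 300.0·0.7792 = 797.9 t
  Al2O3: 460.4·0.003000 + 300.0·0.1656 = 51.06 t
LOI: 324.1·0.001000 + 371.2·0.5960 + 460.4·0.002100 + 228.6·0.002000 + 56.69·0.3214 + 300.0·0.009900 = 244.2 t
Glass mass = batch − LOI = 1741 − 244.2 = 1497 t (consistent with Σ oxide mass)
percent share: oxide ÷ glass, ×100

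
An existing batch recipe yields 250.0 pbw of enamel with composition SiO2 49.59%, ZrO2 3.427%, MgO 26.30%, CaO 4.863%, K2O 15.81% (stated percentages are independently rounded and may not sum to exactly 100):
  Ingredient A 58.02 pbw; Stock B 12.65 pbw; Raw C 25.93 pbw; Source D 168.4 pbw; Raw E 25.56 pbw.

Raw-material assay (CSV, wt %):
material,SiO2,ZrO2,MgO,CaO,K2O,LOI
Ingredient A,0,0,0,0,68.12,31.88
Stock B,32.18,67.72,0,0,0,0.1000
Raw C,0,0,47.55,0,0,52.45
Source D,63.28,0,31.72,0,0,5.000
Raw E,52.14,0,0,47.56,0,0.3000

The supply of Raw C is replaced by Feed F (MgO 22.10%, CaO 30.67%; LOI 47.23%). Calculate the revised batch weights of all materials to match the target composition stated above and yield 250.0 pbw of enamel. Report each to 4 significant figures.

Mid-chain values appear rounded to four significant digits within the worked lines — each numeric step runs at full precision all the way through — each reported value sees exactly one rounding — derived quantities are rebuilt at full float precision (ignition loss, the five compositions, the totals, net glass mass, yield) from the batch weights at 250.0 pbw of glass, as written in the question or the answer.
Per-oxide target masses for 250.0 pbw enamel:
  SiO2: 49.59% × 250.0 = 124.0 pbw
  ZrO2: 3.427% × 250.0 = 8.568 pbw
  MgO: 26.30% × 250.0 = 65.75 pbw
  CaO: 4.863% × 250.0 = 12.16 pbw
  K2O: 15.81% × 250.0 = 39.52 pbw
Balance tally, oxide-wise, from the weights as reported, at the basis given (every target is met by its sum modulo rounding of the values):
  SiO2: 12.65·0.3218 + 185.2·0.6328 + 5.155·0.5214 = 124.0 pbw (target 124.0 pbw)
  ZrO2: 12.65·0.6772 = 8.567 pbw (target 8.568 pbw)
  MgO: 31.65·0.2210 + 185.2·0.3172 = 65.74 pbw (target 65.75 pbw)
  CaO: 31.65·0.3067 + 5.155·0.4756 = 12.16 pbw (target 12.16 pbw)
  K2O: 58.02·0.6812 = 39.52 pbw (target 39.52 pbw)
Glass-mass closure: batch Σ − ignition loss = 249.9 pbw (targets for the oxides total 250.0 pbw; stated basis 250.0 pbw — any gap is answer rounding).
Batch total: Σ batch = 292.7 pbw; the LOI term Σ batch·LOI equals 42.73 pbw; the yield ratio, glass ÷ batch: 85.40%.

Revised batch per 250.0 pbw enamel:
  Ingredient A: 58.02 pbw
  Stock B: 12.65 pbw
  Feed F: 31.65 pbw
  Source D: 185.2 pbw
  Raw E: 5.155 pbw
Total batch = 292.7 pbw; LOI loss = 42.73 pbw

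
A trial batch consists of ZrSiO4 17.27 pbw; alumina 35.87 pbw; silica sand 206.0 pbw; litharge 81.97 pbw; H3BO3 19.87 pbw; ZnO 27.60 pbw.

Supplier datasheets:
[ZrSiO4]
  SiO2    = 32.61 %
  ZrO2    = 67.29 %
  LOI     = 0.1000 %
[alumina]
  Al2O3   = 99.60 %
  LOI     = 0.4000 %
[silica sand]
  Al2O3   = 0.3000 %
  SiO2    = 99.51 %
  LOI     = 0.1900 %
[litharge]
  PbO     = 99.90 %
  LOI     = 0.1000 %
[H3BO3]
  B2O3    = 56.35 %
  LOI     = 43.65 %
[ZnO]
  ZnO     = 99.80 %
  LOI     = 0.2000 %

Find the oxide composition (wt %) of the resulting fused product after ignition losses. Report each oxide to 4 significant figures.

Intermediates appear rounded to four significant figures across the worked steps; all internal work carries full float precision end to end — every reported result is rounded once only. All derived quantities are recomputed in exact precision (the yield, ignition loss, net glass mass, totals, the six compositions) from the batch weights on 379.2 pbw of glass as they appear in question or answer.
Delivered oxide masses:
  Al2O3: 35.87·0.9960 + 206.0·0.003000 = 36.34 pbw
  B2O3: 19.87·0.5635 = 11.20 pbw
  ZnO: 27.60·0.9980 = 27.54 pbw
  SiO2: 17.27·0.3261 + 206.0·0.9951 = 210.6 pbw
  ZrO2: 17.27·0.6729 = 11.62 pbw
  PbO: 81.97·0.9990 = 81.89 pbw
LOI: 17.27·0.001000 + 35.87·0.004000 + 206.0·0.001900 + 81.97·0.001000 + 19.87·0.4365 + 27.60·0.002000 = 9.363 pbw
Glass mass = batch − LOI = 388.6 − 9.363 = 379.2 pbw (consistent with Σ oxide mass)
wt % = 100 × oxide mass / glass mass

Glass mass = 379.2 pbw (batch 388.6 − LOI 9.363).
Composition: Al2O3 9.584%, B2O3 2.953%, ZnO 7.264%, SiO2 55.54%, ZrO2 3.064%, PbO 21.59%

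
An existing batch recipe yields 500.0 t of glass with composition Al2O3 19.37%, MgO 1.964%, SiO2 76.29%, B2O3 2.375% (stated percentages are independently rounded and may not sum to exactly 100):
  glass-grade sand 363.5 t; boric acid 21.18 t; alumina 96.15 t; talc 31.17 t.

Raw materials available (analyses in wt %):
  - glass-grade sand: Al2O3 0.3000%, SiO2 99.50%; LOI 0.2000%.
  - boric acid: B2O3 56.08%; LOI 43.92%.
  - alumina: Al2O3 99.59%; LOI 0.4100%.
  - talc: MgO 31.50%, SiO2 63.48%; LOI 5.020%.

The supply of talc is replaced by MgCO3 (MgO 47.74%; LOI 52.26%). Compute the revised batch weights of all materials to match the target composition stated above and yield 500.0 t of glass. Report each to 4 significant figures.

Revised batch per 500.0 t glass:
  glass-grade sand: 383.4 t
  boric acid: 21.18 t
  alumina: 96.09 t
  MgCO3: 20.57 t
Total batch = 521.2 t; LOI loss = 21.21 t

Mid-chain values are displayed, with 4-significant-digit rounding, alongside each step. All arithmetic carries full precision at every stage — a single rounding finalizes every reported value. Derived quantities (glass mass, yield, the totals, the four compositions, ignition loss) are re-derived using the weight values per 500.0 t of glass at full float precision as given in question or answer.
Target masses of each oxide per 500.0 t glass:
  Al2O3: 19.37% × 500.0 = 96.85 t
  MgO: 1.964% × 500.0 = 9.820 t
  SiO2: 76.29% × 500.0 = 381.4 t
  B2O3: 2.375% × 500.0 = 11.88 t
Per-oxide balance check on the weights just shown, relative to the basis at hand (delivered sums recover each target exact up to rounding of places):
  Al2O3: 383.4·0.003000 + 96.09·0.9959 = 96.85 t (target 96.85 t)
  MgO: 20.57·0.4774 = 9.820 t (target 9.820 t)
  SiO2: 383.4·0.9950 = 381.5 t (target 381.4 t)
  B2O3: 21.18·0.5608 = 11.88 t (target 11.88 t)
The glass-mass cross-check: Σ batch − LOI loss = 500.0 t (the targets, summed, come to 500.0 t; stated basis 500.0 t — any gap is answer rounding).
Batch total: Σ batch = 521.2 t; ignition loss, Σ(batch × LOI) = 21.21 t; yield, glass over the total, = 95.93%.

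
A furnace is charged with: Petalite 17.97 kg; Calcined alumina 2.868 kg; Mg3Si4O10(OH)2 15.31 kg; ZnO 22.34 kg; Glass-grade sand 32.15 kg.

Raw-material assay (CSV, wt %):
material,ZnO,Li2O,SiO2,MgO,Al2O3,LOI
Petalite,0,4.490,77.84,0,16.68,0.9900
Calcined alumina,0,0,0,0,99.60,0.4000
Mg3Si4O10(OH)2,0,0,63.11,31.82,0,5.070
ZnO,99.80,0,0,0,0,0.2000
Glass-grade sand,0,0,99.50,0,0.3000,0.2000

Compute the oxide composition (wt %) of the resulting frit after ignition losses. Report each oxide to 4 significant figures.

Glass mass = 89.56 kg (batch 90.64 − LOI 1.075).
Composition: ZnO 24.89%, Li2O 0.9009%, SiO2 62.12%, MgO 5.439%, Al2O3 6.644%

Intermediates are displayed rounded to 4 significant figures at each printed step — all internal work runs at exact precision from first step to last; exactly one rounding lands on every reported number. Derived quantities are carried in full float precision (yield, the totals, LOI, net glass mass, five oxide percentages) from the batch weights per 89.56 kg of glass, exactly as printed in the problem or answer text.
What the batch supplies per oxide:
  ZnO: 22.34·0.9980 = 22.30 kg
  Li2O: 17.97·0.04490 = 0.8069 kg
  SiO2: 17.97·0.7784 + 15.31·0.6311 + 32.15·0.9950 = 55.64 kg
  MgO: 15.31·0.3182 = 4.872 kg
  Al2O3: 17.97·0.1668 + 2.868·0.9960 + 32.15·0.003000 = 5.950 kg
LOI: 17.97·0.009900 + 2.868·0.004000 + 15.31·0.05070 + 22.34·0.002000 + 32.15·0.002000 = 1.075 kg
The glass mass, total less LOI, = 90.64 − 1.075 = 89.56 kg (equal to the oxide-mass sum)
wt %: oxide over glass, times 100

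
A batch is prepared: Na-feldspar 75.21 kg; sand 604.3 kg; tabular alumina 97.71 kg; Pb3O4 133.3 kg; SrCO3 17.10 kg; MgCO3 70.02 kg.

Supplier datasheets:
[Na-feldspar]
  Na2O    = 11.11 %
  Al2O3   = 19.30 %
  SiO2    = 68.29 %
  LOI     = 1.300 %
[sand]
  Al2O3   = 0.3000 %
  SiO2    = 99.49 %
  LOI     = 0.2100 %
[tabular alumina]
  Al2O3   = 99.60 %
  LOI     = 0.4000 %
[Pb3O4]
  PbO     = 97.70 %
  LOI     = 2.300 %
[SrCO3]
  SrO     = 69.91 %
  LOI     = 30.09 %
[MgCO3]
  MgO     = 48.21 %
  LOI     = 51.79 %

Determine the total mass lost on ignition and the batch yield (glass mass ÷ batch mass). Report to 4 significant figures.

LOI loss = 47.11 kg; glass = 950.5 kg; yield = 95.28%

All internal work keeps full float precision throughout. Working values are shown rounded to 4 significant digits in the working; every reported number takes just one rounding; derived quantities are rebuilt from the weighed amounts at 950.5 kg of glass at full float precision (the totals, net glass mass, yield, LOI, the six compositions), exactly as shown in the problem or answer text.
Per-material ignition loss:
  Na-feldspar: 75.21 × 0.01300 = 0.9777 kg
  sand: 604.3 × 0.002100 = 1.269 kg
  tabular alumina: 97.71 × 0.004000 = 0.3908 kg
  Pb3O4: 133.3 × 0.02300 = 3.066 kg
  SrCO3: 17.10 × 0.3009 = 5.145 kg
  MgCO3: 70.02 × 0.5179 = 36.26 kg
Total LOI = 47.11 kg
Glass = batch − LOI = 997.6 − 47.11 = 950.5 kg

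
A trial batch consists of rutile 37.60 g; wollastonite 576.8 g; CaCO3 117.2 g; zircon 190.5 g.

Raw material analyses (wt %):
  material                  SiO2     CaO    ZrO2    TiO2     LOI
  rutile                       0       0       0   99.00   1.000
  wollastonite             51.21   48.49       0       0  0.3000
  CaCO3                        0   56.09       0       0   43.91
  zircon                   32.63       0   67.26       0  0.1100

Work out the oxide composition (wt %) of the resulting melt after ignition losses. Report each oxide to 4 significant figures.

Each numeric step carries exact precision through every step; mid-chain values are printed, with 4-significant-figure rounding, at each printed step; every reported result is rounded a single time. Derived quantities are rebuilt in full precision (LOI, the totals, net glass mass, four oxide percentages, yield) from the batch weights on 868.3 g of glass, precisely as stated by problem or answer.
Delivered oxide masses:
  SiO2: 576.8·0.5121 + 190.5·0.3263 = 357.5 g
  CaO: 576.8·0.4849 + 117.2·0.5609 = 345.4 g
  ZrO2: 190.5·0.6726 = 128.1 g
  TiO2: 37.60·0.9900 = 37.22 g
LOI: 37.60·0.01000 + 576.8·0.003000 + 117.2·0.4391 + 190.5·0.001100 = 53.78 g
Glass mass = batch − LOI = 922.1 − 53.78 = 868.3 g (equal to the oxide-mass sum)
wt % = 100 × oxide mass / glass mass

Glass mass = 868.3 g (batch 922.1 − LOI 53.78).
Composition: SiO2 41.18%, CaO 39.78%, ZrO2 14.76%, TiO2 4.287%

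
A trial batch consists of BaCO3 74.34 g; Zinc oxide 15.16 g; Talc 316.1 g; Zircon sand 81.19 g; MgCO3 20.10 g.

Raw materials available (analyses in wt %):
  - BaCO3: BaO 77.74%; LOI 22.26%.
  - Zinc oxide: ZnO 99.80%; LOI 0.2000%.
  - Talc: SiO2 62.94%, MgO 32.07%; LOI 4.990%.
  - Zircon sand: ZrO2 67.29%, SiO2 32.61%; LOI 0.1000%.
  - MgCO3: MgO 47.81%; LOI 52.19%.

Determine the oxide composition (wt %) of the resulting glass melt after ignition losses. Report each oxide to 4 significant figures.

Glass mass = 464.0 g (batch 506.9 − LOI 42.92).
Composition: ZrO2 11.78%, BaO 12.46%, SiO2 48.59%, MgO 23.92%, ZnO 3.261%

Full precision is held through every step; mid-chain values are displayed rounded to 4 significant digits as written — each reported number takes exactly one rounding. All derived quantities (glass mass, ignition loss, the yield, five oxide percentages, the totals) are rebuilt using the weight values for 464.0 g of glass in exact precision exactly as printed in the problem or answer text.
Per-oxide mass from batch:
  ZrO2: 81.19·0.6729 = 54.63 g
  BaO: 74.34·0.7774 = 57.79 g
  SiO2: 316.1·0.6294 + 81.19·0.3261 = 225.4 g
  MgO: 316.1·0.3207 + 20.10·0.4781 = 111.0 g
  ZnO: 15.16·0.9980 = 15.13 g
LOI: 74.34·0.2226 + 15.16·0.002000 + 316.1·0.04990 + 81.19·0.001000 + 20.10·0.5219 = 42.92 g
Glass mass = batch − LOI = 506.9 − 42.92 = 464.0 g (equal to the oxide-mass sum)
percent share: oxide ÷ glass, ×100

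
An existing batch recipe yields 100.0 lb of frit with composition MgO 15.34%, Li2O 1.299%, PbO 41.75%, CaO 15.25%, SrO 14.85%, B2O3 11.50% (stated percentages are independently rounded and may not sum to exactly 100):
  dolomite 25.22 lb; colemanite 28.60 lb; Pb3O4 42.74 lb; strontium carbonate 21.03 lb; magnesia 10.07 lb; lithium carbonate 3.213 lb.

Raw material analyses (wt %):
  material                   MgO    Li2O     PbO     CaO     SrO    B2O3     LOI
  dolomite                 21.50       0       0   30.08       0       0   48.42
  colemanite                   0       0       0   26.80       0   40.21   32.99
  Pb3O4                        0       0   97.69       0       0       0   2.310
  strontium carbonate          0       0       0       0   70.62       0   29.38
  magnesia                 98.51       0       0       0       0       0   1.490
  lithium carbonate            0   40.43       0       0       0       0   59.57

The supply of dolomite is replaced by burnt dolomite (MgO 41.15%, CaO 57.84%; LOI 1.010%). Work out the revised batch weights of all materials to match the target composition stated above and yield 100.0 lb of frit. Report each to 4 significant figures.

Revised batch per 100.0 lb frit:
  burnt dolomite: 13.11 lb
  colemanite: 28.60 lb
  Pb3O4: 42.74 lb
  strontium carbonate: 21.03 lb
  magnesia: 10.09 lb
  lithium carbonate: 3.213 lb
Total batch = 118.8 lb; LOI loss = 18.80 lb

Values along the way are shown with 4-significant-digit rounding when written out — every computation holds full precision all the way through; each reported result is rounded exactly once. Derived quantities are re-derived using the weight values at 100.0 lb of glass at full precision (yield, the six compositions, net glass mass, LOI, the totals), as written in the problem or the answer.
The oxide mass targets at 100.0 lb frit:
  MgO: 15.34% × 100.0 = 15.34 lb
  Li2O: 1.299% × 100.0 = 1.299 lb
  PbO: 41.75% × 100.0 = 41.75 lb
  CaO: 15.25% × 100.0 = 15.25 lb
  SrO: 14.85% × 100.0 = 14.85 lb
  B2O3: 11.50% × 100.0 = 11.50 lb
A balance pass over the oxides, per the reported batch figures, per the basis as stated (summed amounts equal target values within answer rounding):
  MgO: 13.11·0.4115 + 10.09·0.9851 = 15.33 lb (target 15.34 lb)
  Li2O: 3.213·0.4043 = 1.299 lb (target 1.299 lb)
  PbO: 42.74·0.9769 = 41.75 lb (target 41.75 lb)
  CaO: 13.11·0.5784 + 28.60·0.2680 = 15.25 lb (target 15.25 lb)
  SrO: 21.03·0.7062 = 14.85 lb (target 14.85 lb)
  B2O3: 28.60·0.4021 = 11.50 lb (target 11.50 lb)
Glass-mass closure: net batch after ignition = 99.99 lb (per-oxide target masses sum to 99.99 lb; versus the stated basis of 100.0 lb — a pure rounding effect).
Summing the batch: Σ batch = 118.8 lb; LOI removed, Σ of batch·LOI: 18.80 lb; as yield: glass ÷ batch → 84.17%.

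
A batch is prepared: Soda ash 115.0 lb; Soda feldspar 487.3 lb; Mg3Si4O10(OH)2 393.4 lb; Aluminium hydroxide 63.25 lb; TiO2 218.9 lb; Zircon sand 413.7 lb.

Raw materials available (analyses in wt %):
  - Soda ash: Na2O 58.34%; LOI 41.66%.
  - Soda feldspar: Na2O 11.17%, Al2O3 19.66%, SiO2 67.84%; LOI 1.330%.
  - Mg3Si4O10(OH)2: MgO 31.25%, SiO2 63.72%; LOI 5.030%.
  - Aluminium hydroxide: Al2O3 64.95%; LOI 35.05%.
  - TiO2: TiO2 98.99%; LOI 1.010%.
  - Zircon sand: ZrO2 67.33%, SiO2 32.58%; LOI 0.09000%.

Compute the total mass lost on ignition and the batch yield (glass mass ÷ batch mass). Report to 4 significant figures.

LOI loss = 98.93 lb; glass = 1593 lb; yield = 94.15%

Rounding to four significant figures applies to every intermediate as printed. The whole derivation carries exact precision through the solve — every reported figure is rounded just once; all derived quantities (glass mass, yield, six oxide percentages, totals, LOI) are computed from the batch weights per 1593 lb of glass at full precision, as set out in the question or the answer.
Material-by-material LOI:
  Soda ash: 115.0 × 0.4166 = 47.91 lb
  Soda feldspar: 487.3 × 0.01330 = 6.481 lb
  Mg3Si4O10(OH)2: 393.4 × 0.05030 = 19.79 lb
  Aluminium hydroxide: 63.25 × 0.3505 = 22.17 lb
  TiO2: 218.9 × 0.01010 = 2.211 lb
  Zircon sand: 413.7 × 9.000e-04 = 0.3723 lb
Total LOI = 98.93 lb
Glass = batch − LOI = 1692 − 98.93 = 1593 lb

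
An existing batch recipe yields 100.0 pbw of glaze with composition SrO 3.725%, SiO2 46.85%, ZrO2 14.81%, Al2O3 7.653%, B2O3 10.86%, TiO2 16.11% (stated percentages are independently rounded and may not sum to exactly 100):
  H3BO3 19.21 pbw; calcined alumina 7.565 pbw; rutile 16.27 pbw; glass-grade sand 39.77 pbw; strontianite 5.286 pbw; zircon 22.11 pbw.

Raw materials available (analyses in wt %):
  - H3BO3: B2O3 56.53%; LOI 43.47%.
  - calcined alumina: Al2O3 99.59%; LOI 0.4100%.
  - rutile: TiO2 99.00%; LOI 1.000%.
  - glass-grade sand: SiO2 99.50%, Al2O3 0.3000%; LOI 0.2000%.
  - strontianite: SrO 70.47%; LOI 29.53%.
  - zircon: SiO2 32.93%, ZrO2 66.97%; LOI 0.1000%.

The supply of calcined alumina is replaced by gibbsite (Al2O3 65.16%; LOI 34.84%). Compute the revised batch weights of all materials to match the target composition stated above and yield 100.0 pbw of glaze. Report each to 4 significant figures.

Rounding to 4 significant figures governs each intermediate as displayed. The whole derivation keeps full float precision throughout. Each reported figure is rounded a single time; derived quantities are rebuilt in full precision (net glass mass, yield, totals, six oxide percentages, LOI) starting from the weights for 100.0 pbw of glass as set out in the problem or answer text.
Target oxide masses per 100.0 pbw glaze:
  SrO: 3.725% × 100.0 = 3.725 pbw
  SiO2: 46.85% × 100.0 = 46.85 pbw
  ZrO2: 14.81% × 100.0 = 14.81 pbw
  Al2O3: 7.653% × 100.0 = 7.653 pbw
  B2O3: 10.86% × 100.0 = 10.86 pbw
  TiO2: 16.11% × 100.0 = 16.11 pbw
Verifying the oxide balance given the weights on record, for the quoted basis mass (each sum matches its target mass up to rounding of the answer):
  SrO: 5.286·0.7047 = 3.725 pbw (target 3.725 pbw)
  SiO2: 39.77·0.9950 + 22.11·0.3293 = 46.85 pbw (target 46.85 pbw)
  ZrO2: 22.11·0.6697 = 14.81 pbw (target 14.81 pbw)
  Al2O3: 11.56·0.6516 + 39.77·0.003000 = 7.652 pbw (target 7.653 pbw)
  B2O3: 19.21·0.5653 = 10.86 pbw (target 10.86 pbw)
  TiO2: 16.27·0.9900 = 16.11 pbw (target 16.11 pbw)
Auditing the glass mass value: total batch − LOI = 100.0 pbw (summing oxide targets gives 100.0 pbw; basis as stated: 100.0 pbw — differing by rounding only).
Batch total: Σ batch = 114.2 pbw; the LOI term Σ batch·LOI equals 14.20 pbw; yield: glass divided by total = 87.56%.

Revised batch per 100.0 pbw glaze:
  H3BO3: 19.21 pbw
  gibbsite: 11.56 pbw
  rutile: 16.27 pbw
  glass-grade sand: 39.77 pbw
  strontianite: 5.286 pbw
  zircon: 22.11 pbw
Total batch = 114.2 pbw; LOI loss = 14.20 pbw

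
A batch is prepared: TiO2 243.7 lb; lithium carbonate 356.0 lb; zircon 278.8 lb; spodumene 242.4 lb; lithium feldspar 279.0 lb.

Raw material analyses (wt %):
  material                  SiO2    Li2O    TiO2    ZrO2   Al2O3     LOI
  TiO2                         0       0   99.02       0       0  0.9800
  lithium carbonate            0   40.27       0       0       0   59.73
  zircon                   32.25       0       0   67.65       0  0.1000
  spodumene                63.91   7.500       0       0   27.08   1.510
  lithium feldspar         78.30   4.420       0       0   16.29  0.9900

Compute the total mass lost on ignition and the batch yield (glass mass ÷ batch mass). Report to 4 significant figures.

LOI loss = 221.7 lb; glass = 1178 lb; yield = 84.16%

Values along the way are rounded off to 4 significant digits wherever printed. Every computation carries exact precision in every operation; a single rounding produces every reported figure. The derived quantities (net glass mass, LOI, totals, five oxide percentages, the yield) are computed at full precision from the weighed amounts on 1178 lb of glass, exactly as shown in question or answer.
Loss on ignition, line by line:
  TiO2: 243.7 × 0.009800 = 2.388 lb
  lithium carbonate: 356.0 × 0.5973 = 212.6 lb
  zircon: 278.8 × 0.001000 = 0.2788 lb
  spodumene: 242.4 × 0.01510 = 3.660 lb
  lithium feldspar: 279.0 × 0.009900 = 2.762 lb
Total LOI = 221.7 lb
Glass = batch − LOI = 1400 − 221.7 = 1178 lb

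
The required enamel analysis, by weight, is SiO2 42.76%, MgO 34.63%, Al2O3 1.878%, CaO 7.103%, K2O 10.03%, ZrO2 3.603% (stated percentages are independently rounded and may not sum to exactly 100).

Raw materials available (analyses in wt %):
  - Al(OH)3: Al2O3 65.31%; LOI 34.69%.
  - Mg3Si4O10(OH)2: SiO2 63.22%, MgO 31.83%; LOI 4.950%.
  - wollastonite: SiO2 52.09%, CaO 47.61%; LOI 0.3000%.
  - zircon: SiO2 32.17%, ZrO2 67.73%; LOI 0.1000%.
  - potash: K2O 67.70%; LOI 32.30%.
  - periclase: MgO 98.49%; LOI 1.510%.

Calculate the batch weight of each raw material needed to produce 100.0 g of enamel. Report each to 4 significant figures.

Batch per 100.0 g enamel:
  Al(OH)3: 2.876 g
  Mg3Si4O10(OH)2: 52.64 g
  wollastonite: 14.92 g
  zircon: 5.320 g
  potash: 14.82 g
  periclase: 18.15 g
Total batch = 108.7 g; LOI loss = 8.714 g; yield = 91.99%

Values along the way are rounded to four significant figures when quoted — the working math runs at exact precision end to end; each reported number includes exactly one rounding; the derived quantities (glass mass, ignition loss, the yield, the totals, the six compositions) are recomputed at exact precision from the weighed amounts for 100.0 g of glass, as quoted within the problem or the answer.
Oxide mass targets, per 100.0 g enamel:
  SiO2: 42.76% × 100.0 = 42.76 g
  MgO: 34.63% × 100.0 = 34.63 g
  Al2O3: 1.878% × 100.0 = 1.878 g
  CaO: 7.103% × 100.0 = 7.103 g
  K2O: 10.03% × 100.0 = 10.03 g
  ZrO2: 3.603% × 100.0 = 3.603 g
Oxide-by-oxide audit applying the batch weights above, per the basis as stated (oxide sums agree with the targets net of answer rounding effects):
  SiO2: 52.64·0.6322 + 14.92·0.5209 + 5.320·0.3217 = 42.76 g (target 42.76 g)
  MgO: 52.64·0.3183 + 18.15·0.9849 = 34.63 g (target 34.63 g)
  Al2O3: 2.876·0.6531 = 1.878 g (target 1.878 g)
  CaO: 14.92·0.4761 = 7.103 g (target 7.103 g)
  K2O: 14.82·0.6770 = 10.03 g (target 10.03 g)
  ZrO2: 5.320·0.6773 = 3.603 g (target 3.603 g)
Auditing the glass mass value: total charge less LOI = 100.0 g (the targets, summed, come to 100.0 g; basis as stated: 100.0 g — differing by rounding only).
Summing the batch: Σ batch = 108.7 g; ignition loss, Σ(batch × LOI) = 8.714 g; yield: glass divided by total = 91.99%.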